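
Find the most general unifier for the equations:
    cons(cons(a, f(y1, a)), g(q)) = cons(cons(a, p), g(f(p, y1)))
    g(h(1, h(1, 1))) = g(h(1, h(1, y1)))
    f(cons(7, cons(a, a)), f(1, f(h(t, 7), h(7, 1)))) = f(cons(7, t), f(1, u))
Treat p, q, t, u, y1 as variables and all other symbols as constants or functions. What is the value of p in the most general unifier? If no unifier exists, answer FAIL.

Decompose cons/2: cons(a, f(y1, a)) = cons(a, p),  g(q) = g(f(p, y1)).
Decompose cons/2: a = a,  f(y1, a) = p.
Delete trivial equation a = a.
Bind p := f(y1, a); substituting into the one remaining equation that mentions p gives: g(q) = g(f(f(y1, a), y1)).
Decompose g/1: q = f(f(y1, a), y1).
Bind q := f(f(y1, a), y1); no other remaining equation mentions q.
Decompose g/1: h(1, h(1, 1)) = h(1, h(1, y1)).
Decompose h/2: 1 = 1,  h(1, 1) = h(1, y1).
Delete trivial equation 1 = 1.
Decompose h/2: 1 = 1,  1 = y1.
Delete trivial equation 1 = 1.
Bind y1 := 1; no other remaining equation mentions y1. Substituting into the earlier bindings gives p := f(1, a), q := f(f(1, a), 1).
Decompose f/2: cons(7, cons(a, a)) = cons(7, t),  f(1, f(h(t, 7), h(7, 1))) = f(1, u).
Decompose cons/2: 7 = 7,  cons(a, a) = t.
Delete trivial equation 7 = 7.
Bind t := cons(a, a); substituting into the remaining equation gives: f(1, f(h(cons(a, a), 7), h(7, 1))) = f(1, u).
Decompose f/2: 1 = 1,  f(h(cons(a, a), 7), h(7, 1)) = u.
Delete trivial equation 1 = 1.
Bind u := f(h(cons(a, a), 7), h(7, 1)).
MGU = { p := f(1, a), q := f(f(1, a), 1), y1 := 1, t := cons(a, a), u := f(h(cons(a, a), 7), h(7, 1)) }, so p := f(1, a).

f(1, a)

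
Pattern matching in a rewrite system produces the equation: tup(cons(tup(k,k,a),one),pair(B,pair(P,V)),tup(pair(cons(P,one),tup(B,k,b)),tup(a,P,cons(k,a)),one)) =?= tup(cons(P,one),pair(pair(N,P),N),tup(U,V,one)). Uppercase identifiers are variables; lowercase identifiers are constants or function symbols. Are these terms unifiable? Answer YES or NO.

YES

Decompose tup/3: cons(tup(k,k,a),one) =?= cons(P,one),  pair(B,pair(P,V)) =?= pair(pair(N,P),N),  tup(pair(cons(P,one),tup(B,k,b)),tup(a,P,cons(k,a)),one) =?= tup(U,V,one).
Decompose cons/2: tup(k,k,a) =?= P,  one =?= one.
Bind P := tup(k,k,a); substituting into the 2 remaining equations that mention P gives: pair(B,pair(tup(k,k,a),V)) =?= pair(pair(N,tup(k,k,a)),N),  tup(pair(cons(tup(k,k,a),one),tup(B,k,b)),tup(a,tup(k,k,a),cons(k,a)),one) =?= tup(U,V,one).
Delete trivial equation one =?= one.
Decompose pair/2: B =?= pair(N,tup(k,k,a)),  pair(tup(k,k,a),V) =?= N.
Bind B := pair(N,tup(k,k,a)); substituting into the one remaining equation that mentions B gives: tup(pair(cons(tup(k,k,a),one),tup(pair(N,tup(k,k,a)),k,b)),tup(a,tup(k,k,a),cons(k,a)),one) =?= tup(U,V,one).
Bind N := pair(tup(k,k,a),V); substituting into the remaining equation gives: tup(pair(cons(tup(k,k,a),one),tup(pair(pair(tup(k,k,a),V),tup(k,k,a)),k,b)),tup(a,tup(k,k,a),cons(k,a)),one) =?= tup(U,V,one). Substituting into the earlier binding gives B := pair(pair(tup(k,k,a),V),tup(k,k,a)).
Decompose tup/3: pair(cons(tup(k,k,a),one),tup(pair(pair(tup(k,k,a),V),tup(k,k,a)),k,b)) =?= U,  tup(a,tup(k,k,a),cons(k,a)) =?= V,  one =?= one.
Bind U := pair(cons(tup(k,k,a),one),tup(pair(pair(tup(k,k,a),V),tup(k,k,a)),k,b)); no other remaining equation mentions U.
Bind V := tup(a,tup(k,k,a),cons(k,a)); no other remaining equation mentions V. Substituting into the earlier bindings gives B := pair(pair(tup(k,k,a),tup(a,tup(k,k,a),cons(k,a))),tup(k,k,a)), N := pair(tup(k,k,a),tup(a,tup(k,k,a),cons(k,a))), U := pair(cons(tup(k,k,a),one),tup(pair(pair(tup(k,k,a),tup(a,tup(k,k,a),cons(k,a))),tup(k,k,a)),k,b)).
Delete trivial equation one =?= one.
No equations remain and no clash or occurs-check failure arose, so a unifier exists.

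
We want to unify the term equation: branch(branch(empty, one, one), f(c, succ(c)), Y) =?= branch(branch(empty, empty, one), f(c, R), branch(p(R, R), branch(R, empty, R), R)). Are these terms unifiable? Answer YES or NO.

Decompose branch/3: branch(empty, one, one) =?= branch(empty, empty, one),  f(c, succ(c)) =?= f(c, R),  Y =?= branch(p(R, R), branch(R, empty, R), R).
Decompose branch/3: empty =?= empty,  one =?= empty,  one =?= one.
Delete trivial equation empty =?= empty.
Clash: constants one and empty differ; no unifier exists.

NO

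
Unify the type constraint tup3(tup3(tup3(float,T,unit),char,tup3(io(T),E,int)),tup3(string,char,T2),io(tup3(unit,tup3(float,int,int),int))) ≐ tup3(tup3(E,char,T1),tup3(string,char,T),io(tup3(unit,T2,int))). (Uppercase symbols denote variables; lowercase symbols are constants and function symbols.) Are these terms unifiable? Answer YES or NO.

Decompose tup3/3: tup3(tup3(float,T,unit),char,tup3(io(T),E,int)) ≐ tup3(E,char,T1),  tup3(string,char,T2) ≐ tup3(string,char,T),  io(tup3(unit,tup3(float,int,int),int)) ≐ io(tup3(unit,T2,int)).
Decompose tup3/3: tup3(float,T,unit) ≐ E,  char ≐ char,  tup3(io(T),E,int) ≐ T1.
Bind E := tup3(float,T,unit); substituting into the one remaining equation that mentions E gives: tup3(io(T),tup3(float,T,unit),int) ≐ T1.
Delete trivial equation char ≐ char.
Bind T1 := tup3(io(T),tup3(float,T,unit),int); no other remaining equation mentions T1.
Decompose tup3/3: string ≐ string,  char ≐ char,  T2 ≐ T.
Delete trivial equation string ≐ string.
Delete trivial equation char ≐ char.
Bind T2 := T; substituting into the remaining equation gives: io(tup3(unit,tup3(float,int,int),int)) ≐ io(tup3(unit,T,int)).
Decompose io/1: tup3(unit,tup3(float,int,int),int) ≐ tup3(unit,T,int).
Decompose tup3/3: unit ≐ unit,  tup3(float,int,int) ≐ T,  int ≐ int.
Delete trivial equation unit ≐ unit.
Bind T := tup3(float,int,int); no other remaining equation mentions T. Substituting into the earlier bindings gives E := tup3(float,tup3(float,int,int),unit), T1 := tup3(io(tup3(float,int,int)),tup3(float,tup3(float,int,int),unit),int), T2 := tup3(float,int,int).
Delete trivial equation int ≐ int.
No equations remain and no clash or occurs-check failure arose, so a unifier exists.

YES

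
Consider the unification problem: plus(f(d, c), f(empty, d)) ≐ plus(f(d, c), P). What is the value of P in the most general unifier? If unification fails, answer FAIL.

Decompose plus/2: f(d, c) ≐ f(d, c),  f(empty, d) ≐ P.
Delete trivial equation f(d, c) ≐ f(d, c).
Bind P := f(empty, d).
MGU = { P ↦ f(empty, d) }, so P ↦ f(empty, d).

f(empty, d)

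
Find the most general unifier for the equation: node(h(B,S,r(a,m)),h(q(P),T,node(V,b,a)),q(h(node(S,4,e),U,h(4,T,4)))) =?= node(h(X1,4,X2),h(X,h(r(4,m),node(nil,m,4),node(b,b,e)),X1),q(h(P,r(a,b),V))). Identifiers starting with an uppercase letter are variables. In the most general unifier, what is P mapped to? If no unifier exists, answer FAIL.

node(4,4,e)

Decompose node/3: h(B,S,r(a,m)) =?= h(X1,4,X2),  h(q(P),T,node(V,b,a)) =?= h(X,h(r(4,m),node(nil,m,4),node(b,b,e)),X1),  q(h(node(S,4,e),U,h(4,T,4))) =?= q(h(P,r(a,b),V)).
Decompose h/3: B =?= X1,  S =?= 4,  r(a,m) =?= X2.
Bind B := X1; no other remaining equation mentions B.
Bind S := 4; substituting into the one remaining equation that mentions S gives: q(h(node(4,4,e),U,h(4,T,4))) =?= q(h(P,r(a,b),V)).
Bind X2 := r(a,m); no other remaining equation mentions X2.
Decompose h/3: q(P) =?= X,  T =?= h(r(4,m),node(nil,m,4),node(b,b,e)),  node(V,b,a) =?= X1.
Bind X := q(P); no other remaining equation mentions X.
Bind T := h(r(4,m),node(nil,m,4),node(b,b,e)); substituting into the one remaining equation that mentions T gives: q(h(node(4,4,e),U,h(4,h(r(4,m),node(nil,m,4),node(b,b,e)),4))) =?= q(h(P,r(a,b),V)).
Bind X1 := node(V,b,a); no other remaining equation mentions X1. Substituting into the earlier binding gives B := node(V,b,a).
Decompose q/1: h(node(4,4,e),U,h(4,h(r(4,m),node(nil,m,4),node(b,b,e)),4)) =?= h(P,r(a,b),V).
Decompose h/3: node(4,4,e) =?= P,  U =?= r(a,b),  h(4,h(r(4,m),node(nil,m,4),node(b,b,e)),4) =?= V.
Bind P := node(4,4,e); no other remaining equation mentions P. Substituting into the earlier binding gives X := q(node(4,4,e)).
Bind U := r(a,b); no other remaining equation mentions U.
Bind V := h(4,h(r(4,m),node(nil,m,4),node(b,b,e)),4). Substituting into the earlier bindings gives B := node(h(4,h(r(4,m),node(nil,m,4),node(b,b,e)),4),b,a), X1 := node(h(4,h(r(4,m),node(nil,m,4),node(b,b,e)),4),b,a).
MGU = { B ↦ node(h(4,h(r(4,m),node(nil,m,4),node(b,b,e)),4),b,a), S ↦ 4, X2 ↦ r(a,m), X ↦ q(node(4,4,e)), T ↦ h(r(4,m),node(nil,m,4),node(b,b,e)), X1 ↦ node(h(4,h(r(4,m),node(nil,m,4),node(b,b,e)),4),b,a), P ↦ node(4,4,e), U ↦ r(a,b), V ↦ h(4,h(r(4,m),node(nil,m,4),node(b,b,e)),4) }, so P ↦ node(4,4,e).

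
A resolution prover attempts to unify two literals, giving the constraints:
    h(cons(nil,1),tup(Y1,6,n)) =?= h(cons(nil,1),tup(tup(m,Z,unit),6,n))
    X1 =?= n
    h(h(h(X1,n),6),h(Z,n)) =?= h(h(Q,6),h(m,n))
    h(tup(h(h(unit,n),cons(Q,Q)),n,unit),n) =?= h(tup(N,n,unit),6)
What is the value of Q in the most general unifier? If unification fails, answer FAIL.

FAIL

Decompose h/2: cons(nil,1) =?= cons(nil,1),  tup(Y1,6,n) =?= tup(tup(m,Z,unit),6,n).
Delete trivial equation cons(nil,1) =?= cons(nil,1).
Decompose tup/3: Y1 =?= tup(m,Z,unit),  6 =?= 6,  n =?= n.
Bind Y1 := tup(m,Z,unit); no other remaining equation mentions Y1.
Delete trivial equation 6 =?= 6.
Delete trivial equation n =?= n.
Bind X1 := n; substituting into the one remaining equation that mentions X1 gives: h(h(h(n,n),6),h(Z,n)) =?= h(h(Q,6),h(m,n)).
Decompose h/2: h(h(n,n),6) =?= h(Q,6),  h(Z,n) =?= h(m,n).
Decompose h/2: h(n,n) =?= Q,  6 =?= 6.
Bind Q := h(n,n); substituting into the one remaining equation that mentions Q gives: h(tup(h(h(unit,n),cons(h(n,n),h(n,n))),n,unit),n) =?= h(tup(N,n,unit),6).
Delete trivial equation 6 =?= 6.
Decompose h/2: Z =?= m,  n =?= n.
Bind Z := m; no other remaining equation mentions Z. Substituting into the earlier binding gives Y1 := tup(m,m,unit).
Delete trivial equation n =?= n.
Decompose h/2: tup(h(h(unit,n),cons(h(n,n),h(n,n))),n,unit) =?= tup(N,n,unit),  n =?= 6.
Decompose tup/3: h(h(unit,n),cons(h(n,n),h(n,n))) =?= N,  n =?= n,  unit =?= unit.
Bind N := h(h(unit,n),cons(h(n,n),h(n,n))); no other remaining equation mentions N.
Delete trivial equation n =?= n.
Delete trivial equation unit =?= unit.
Clash: constants n and 6 differ; no unifier exists.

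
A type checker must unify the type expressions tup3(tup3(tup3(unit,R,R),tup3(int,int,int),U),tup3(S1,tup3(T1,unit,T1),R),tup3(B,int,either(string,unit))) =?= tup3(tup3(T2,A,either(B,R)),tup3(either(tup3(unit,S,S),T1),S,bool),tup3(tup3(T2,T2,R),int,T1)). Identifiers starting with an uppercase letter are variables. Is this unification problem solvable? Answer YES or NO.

Decompose tup3/3: tup3(tup3(unit,R,R),tup3(int,int,int),U) =?= tup3(T2,A,either(B,R)),  tup3(S1,tup3(T1,unit,T1),R) =?= tup3(either(tup3(unit,S,S),T1),S,bool),  tup3(B,int,either(string,unit)) =?= tup3(tup3(T2,T2,R),int,T1).
Decompose tup3/3: tup3(unit,R,R) =?= T2,  tup3(int,int,int) =?= A,  U =?= either(B,R).
Bind T2 := tup3(unit,R,R); substituting into the one remaining equation that mentions T2 gives: tup3(B,int,either(string,unit)) =?= tup3(tup3(tup3(unit,R,R),tup3(unit,R,R),R),int,T1).
Bind A := tup3(int,int,int); no other remaining equation mentions A.
Bind U := either(B,R); no other remaining equation mentions U.
Decompose tup3/3: S1 =?= either(tup3(unit,S,S),T1),  tup3(T1,unit,T1) =?= S,  R =?= bool.
Bind S1 := either(tup3(unit,S,S),T1); no other remaining equation mentions S1.
Bind S := tup3(T1,unit,T1); no other remaining equation mentions S. Substituting into the earlier binding gives S1 := either(tup3(unit,tup3(T1,unit,T1),tup3(T1,unit,T1)),T1).
Bind R := bool; substituting into the remaining equation gives: tup3(B,int,either(string,unit)) =?= tup3(tup3(tup3(unit,bool,bool),tup3(unit,bool,bool),bool),int,T1). Substituting into the earlier bindings gives T2 := tup3(unit,bool,bool), U := either(B,bool).
Decompose tup3/3: B =?= tup3(tup3(unit,bool,bool),tup3(unit,bool,bool),bool),  int =?= int,  either(string,unit) =?= T1.
Bind B := tup3(tup3(unit,bool,bool),tup3(unit,bool,bool),bool); no other remaining equation mentions B. Substituting into the earlier binding gives U := either(tup3(tup3(unit,bool,bool),tup3(unit,bool,bool),bool),bool).
Delete trivial equation int =?= int.
Bind T1 := either(string,unit). Substituting into the earlier bindings gives S1 := either(tup3(unit,tup3(either(string,unit),unit,either(string,unit)),tup3(either(string,unit),unit,either(string,unit))),either(string,unit)), S := tup3(either(string,unit),unit,either(string,unit)).
No equations remain and no clash or occurs-check failure arose, so a unifier exists.

YES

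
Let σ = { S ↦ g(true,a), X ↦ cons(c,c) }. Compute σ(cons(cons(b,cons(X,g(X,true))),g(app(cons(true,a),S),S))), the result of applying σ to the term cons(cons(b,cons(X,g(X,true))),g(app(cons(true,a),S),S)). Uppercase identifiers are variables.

Replace each occurrence of S with g(true,a).
Replace each occurrence of X with cons(c,c).
Result: cons(cons(b,cons(cons(c,c),g(cons(c,c),true))),g(app(cons(true,a),g(true,a)),g(true,a))).

cons(cons(b,cons(cons(c,c),g(cons(c,c),true))),g(app(cons(true,a),g(true,a)),g(true,a)))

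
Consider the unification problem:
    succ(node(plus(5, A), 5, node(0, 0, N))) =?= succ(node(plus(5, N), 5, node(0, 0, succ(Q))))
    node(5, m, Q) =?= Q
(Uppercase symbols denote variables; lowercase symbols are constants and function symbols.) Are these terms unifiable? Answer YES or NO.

NO

Decompose succ/1: node(plus(5, A), 5, node(0, 0, N)) =?= node(plus(5, N), 5, node(0, 0, succ(Q))).
Decompose node/3: plus(5, A) =?= plus(5, N),  5 =?= 5,  node(0, 0, N) =?= node(0, 0, succ(Q)).
Decompose plus/2: 5 =?= 5,  A =?= N.
Delete trivial equation 5 =?= 5.
Bind A := N; no other remaining equation mentions A.
Delete trivial equation 5 =?= 5.
Decompose node/3: 0 =?= 0,  0 =?= 0,  N =?= succ(Q).
Delete trivial equation 0 =?= 0.
Delete trivial equation 0 =?= 0.
Bind N := succ(Q); no other remaining equation mentions N. Substituting into the earlier binding gives A := succ(Q).
Occurs check fails: Q occurs in node(5, m, Q); the equation Q =?= node(5, m, Q) has no finite solution.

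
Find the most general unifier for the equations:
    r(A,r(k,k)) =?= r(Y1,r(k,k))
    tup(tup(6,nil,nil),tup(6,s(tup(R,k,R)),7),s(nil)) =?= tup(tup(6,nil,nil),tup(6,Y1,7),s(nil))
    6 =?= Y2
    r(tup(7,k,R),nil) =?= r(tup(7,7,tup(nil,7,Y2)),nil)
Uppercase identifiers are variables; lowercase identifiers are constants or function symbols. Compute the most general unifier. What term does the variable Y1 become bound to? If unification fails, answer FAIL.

FAIL

Decompose r/2: A =?= Y1,  r(k,k) =?= r(k,k).
Bind A := Y1; no other remaining equation mentions A.
Delete trivial equation r(k,k) =?= r(k,k).
Decompose tup/3: tup(6,nil,nil) =?= tup(6,nil,nil),  tup(6,s(tup(R,k,R)),7) =?= tup(6,Y1,7),  s(nil) =?= s(nil).
Delete trivial equation tup(6,nil,nil) =?= tup(6,nil,nil).
Decompose tup/3: 6 =?= 6,  s(tup(R,k,R)) =?= Y1,  7 =?= 7.
Delete trivial equation 6 =?= 6.
Bind Y1 := s(tup(R,k,R)); no other remaining equation mentions Y1. Substituting into the earlier binding gives A := s(tup(R,k,R)).
Delete trivial equation 7 =?= 7.
Delete trivial equation s(nil) =?= s(nil).
Bind Y2 := 6; substituting into the remaining equation gives: r(tup(7,k,R),nil) =?= r(tup(7,7,tup(nil,7,6)),nil).
Decompose r/2: tup(7,k,R) =?= tup(7,7,tup(nil,7,6)),  nil =?= nil.
Decompose tup/3: 7 =?= 7,  k =?= 7,  R =?= tup(nil,7,6).
Delete trivial equation 7 =?= 7.
Clash: constants k and 7 differ; no unifier exists.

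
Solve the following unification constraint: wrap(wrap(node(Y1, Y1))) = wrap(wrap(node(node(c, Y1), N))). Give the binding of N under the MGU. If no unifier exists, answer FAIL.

Decompose wrap/1: wrap(node(Y1, Y1)) = wrap(node(node(c, Y1), N)).
Decompose wrap/1: node(Y1, Y1) = node(node(c, Y1), N).
Decompose node/2: Y1 = node(c, Y1),  Y1 = N.
Occurs check fails: Y1 occurs in node(c, Y1); the equation Y1 = node(c, Y1) has no finite solution.

FAIL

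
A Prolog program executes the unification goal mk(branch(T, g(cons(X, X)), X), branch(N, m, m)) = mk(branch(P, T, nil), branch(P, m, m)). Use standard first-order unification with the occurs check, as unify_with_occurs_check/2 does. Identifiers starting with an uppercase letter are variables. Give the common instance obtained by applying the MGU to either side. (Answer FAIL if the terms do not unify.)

mk(branch(g(cons(nil, nil)), g(cons(nil, nil)), nil), branch(g(cons(nil, nil)), m, m))

Decompose mk/2: branch(T, g(cons(X, X)), X) = branch(P, T, nil),  branch(N, m, m) = branch(P, m, m).
Decompose branch/3: T = P,  g(cons(X, X)) = T,  X = nil.
Bind T := P; substituting into the one remaining equation that mentions T gives: g(cons(X, X)) = P.
Bind P := g(cons(X, X)); substituting into the one remaining equation that mentions P gives: branch(N, m, m) = branch(g(cons(X, X)), m, m). Substituting into the earlier binding gives T := g(cons(X, X)).
Bind X := nil; substituting into the remaining equation gives: branch(N, m, m) = branch(g(cons(nil, nil)), m, m). Substituting into the earlier bindings gives T := g(cons(nil, nil)), P := g(cons(nil, nil)).
Decompose branch/3: N = g(cons(nil, nil)),  m = m,  m = m.
Bind N := g(cons(nil, nil)); no other remaining equation mentions N.
Delete trivial equation m = m.
Delete trivial equation m = m.
Applying the MGU to either side gives mk(branch(g(cons(nil, nil)), g(cons(nil, nil)), nil), branch(g(cons(nil, nil)), m, m)).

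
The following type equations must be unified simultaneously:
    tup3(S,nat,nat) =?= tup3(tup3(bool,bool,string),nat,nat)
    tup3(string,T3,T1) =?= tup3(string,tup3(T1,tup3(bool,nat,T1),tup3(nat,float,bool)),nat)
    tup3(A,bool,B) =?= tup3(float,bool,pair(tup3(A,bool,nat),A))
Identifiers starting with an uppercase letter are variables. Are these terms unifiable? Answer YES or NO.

Decompose tup3/3: S =?= tup3(bool,bool,string),  nat =?= nat,  nat =?= nat.
Bind S := tup3(bool,bool,string); no other remaining equation mentions S.
Delete trivial equation nat =?= nat.
Delete trivial equation nat =?= nat.
Decompose tup3/3: string =?= string,  T3 =?= tup3(T1,tup3(bool,nat,T1),tup3(nat,float,bool)),  T1 =?= nat.
Delete trivial equation string =?= string.
Bind T3 := tup3(T1,tup3(bool,nat,T1),tup3(nat,float,bool)); no other remaining equation mentions T3.
Bind T1 := nat; no other remaining equation mentions T1. Substituting into the earlier binding gives T3 := tup3(nat,tup3(bool,nat,nat),tup3(nat,float,bool)).
Decompose tup3/3: A =?= float,  bool =?= bool,  B =?= pair(tup3(A,bool,nat),A).
Bind A := float; substituting into the one remaining equation that mentions A gives: B =?= pair(tup3(float,bool,nat),float).
Delete trivial equation bool =?= bool.
Bind B := pair(tup3(float,bool,nat),float).
No equations remain and no clash or occurs-check failure arose, so a unifier exists.

YES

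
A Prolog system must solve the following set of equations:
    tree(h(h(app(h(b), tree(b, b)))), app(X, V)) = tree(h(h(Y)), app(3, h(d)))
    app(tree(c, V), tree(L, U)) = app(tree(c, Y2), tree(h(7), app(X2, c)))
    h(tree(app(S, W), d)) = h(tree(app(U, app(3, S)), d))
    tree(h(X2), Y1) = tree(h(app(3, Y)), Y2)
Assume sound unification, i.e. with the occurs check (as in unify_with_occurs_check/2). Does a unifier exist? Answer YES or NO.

YES

Decompose tree/2: h(h(app(h(b), tree(b, b)))) = h(h(Y)),  app(X, V) = app(3, h(d)).
Decompose h/1: h(app(h(b), tree(b, b))) = h(Y).
Decompose h/1: app(h(b), tree(b, b)) = Y.
Bind Y := app(h(b), tree(b, b)); substituting into the one remaining equation that mentions Y gives: tree(h(X2), Y1) = tree(h(app(3, app(h(b), tree(b, b)))), Y2).
Decompose app/2: X = 3,  V = h(d).
Bind X := 3; no other remaining equation mentions X.
Bind V := h(d); substituting into the one remaining equation that mentions V gives: app(tree(c, h(d)), tree(L, U)) = app(tree(c, Y2), tree(h(7), app(X2, c))).
Decompose app/2: tree(c, h(d)) = tree(c, Y2),  tree(L, U) = tree(h(7), app(X2, c)).
Decompose tree/2: c = c,  h(d) = Y2.
Delete trivial equation c = c.
Bind Y2 := h(d); substituting into the one remaining equation that mentions Y2 gives: tree(h(X2), Y1) = tree(h(app(3, app(h(b), tree(b, b)))), h(d)).
Decompose tree/2: L = h(7),  U = app(X2, c).
Bind L := h(7); no other remaining equation mentions L.
Bind U := app(X2, c); substituting into the one remaining equation that mentions U gives: h(tree(app(S, W), d)) = h(tree(app(app(X2, c), app(3, S)), d)).
Decompose h/1: tree(app(S, W), d) = tree(app(app(X2, c), app(3, S)), d).
Decompose tree/2: app(S, W) = app(app(X2, c), app(3, S)),  d = d.
Decompose app/2: S = app(X2, c),  W = app(3, S).
Bind S := app(X2, c); substituting into the one remaining equation that mentions S gives: W = app(3, app(X2, c)).
Bind W := app(3, app(X2, c)); no other remaining equation mentions W.
Delete trivial equation d = d.
Decompose tree/2: h(X2) = h(app(3, app(h(b), tree(b, b)))),  Y1 = h(d).
Decompose h/1: X2 = app(3, app(h(b), tree(b, b))).
Bind X2 := app(3, app(h(b), tree(b, b))); no other remaining equation mentions X2. Substituting into the earlier bindings gives U := app(app(3, app(h(b), tree(b, b))), c), S := app(app(3, app(h(b), tree(b, b))), c), W := app(3, app(app(3, app(h(b), tree(b, b))), c)).
Bind Y1 := h(d).
No equations remain and no clash or occurs-check failure arose, so a unifier exists.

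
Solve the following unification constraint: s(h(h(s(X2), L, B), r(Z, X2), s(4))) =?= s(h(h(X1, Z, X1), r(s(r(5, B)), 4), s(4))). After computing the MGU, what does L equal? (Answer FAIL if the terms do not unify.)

Decompose s/1: h(h(s(X2), L, B), r(Z, X2), s(4)) =?= h(h(X1, Z, X1), r(s(r(5, B)), 4), s(4)).
Decompose h/3: h(s(X2), L, B) =?= h(X1, Z, X1),  r(Z, X2) =?= r(s(r(5, B)), 4),  s(4) =?= s(4).
Decompose h/3: s(X2) =?= X1,  L =?= Z,  B =?= X1.
Bind X1 := s(X2); substituting into the one remaining equation that mentions X1 gives: B =?= s(X2).
Bind L := Z; no other remaining equation mentions L.
Bind B := s(X2); substituting into the one remaining equation that mentions B gives: r(Z, X2) =?= r(s(r(5, s(X2))), 4).
Decompose r/2: Z =?= s(r(5, s(X2))),  X2 =?= 4.
Bind Z := s(r(5, s(X2))); no other remaining equation mentions Z. Substituting into the earlier binding gives L := s(r(5, s(X2))).
Bind X2 := 4; no other remaining equation mentions X2. Substituting into the earlier bindings gives X1 := s(4), L := s(r(5, s(4))), B := s(4), Z := s(r(5, s(4))).
Delete trivial equation s(4) =?= s(4).
MGU = { X1 := s(4), L := s(r(5, s(4))), B := s(4), Z := s(r(5, s(4))), X2 := 4 }, so L := s(r(5, s(4))).

s(r(5, s(4)))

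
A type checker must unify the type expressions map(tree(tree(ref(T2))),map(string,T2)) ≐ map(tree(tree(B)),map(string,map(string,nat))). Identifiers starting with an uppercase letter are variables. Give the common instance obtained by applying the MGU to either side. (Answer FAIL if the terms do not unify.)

map(tree(tree(ref(map(string,nat)))),map(string,map(string,nat)))

Decompose map/2: tree(tree(ref(T2))) ≐ tree(tree(B)),  map(string,T2) ≐ map(string,map(string,nat)).
Decompose tree/1: tree(ref(T2)) ≐ tree(B).
Decompose tree/1: ref(T2) ≐ B.
Bind B := ref(T2); no other remaining equation mentions B.
Decompose map/2: string ≐ string,  T2 ≐ map(string,nat).
Delete trivial equation string ≐ string.
Bind T2 := map(string,nat). Substituting into the earlier binding gives B := ref(map(string,nat)).
Applying the MGU to either side gives map(tree(tree(ref(map(string,nat)))),map(string,map(string,nat))).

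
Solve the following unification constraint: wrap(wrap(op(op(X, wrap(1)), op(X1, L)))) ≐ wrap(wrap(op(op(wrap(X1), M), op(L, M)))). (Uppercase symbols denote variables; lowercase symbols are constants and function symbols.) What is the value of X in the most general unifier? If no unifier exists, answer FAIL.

Decompose wrap/1: wrap(op(op(X, wrap(1)), op(X1, L))) ≐ wrap(op(op(wrap(X1), M), op(L, M))).
Decompose wrap/1: op(op(X, wrap(1)), op(X1, L)) ≐ op(op(wrap(X1), M), op(L, M)).
Decompose op/2: op(X, wrap(1)) ≐ op(wrap(X1), M),  op(X1, L) ≐ op(L, M).
Decompose op/2: X ≐ wrap(X1),  wrap(1) ≐ M.
Bind X := wrap(X1); no other remaining equation mentions X.
Bind M := wrap(1); substituting into the remaining equation gives: op(X1, L) ≐ op(L, wrap(1)).
Decompose op/2: X1 ≐ L,  L ≐ wrap(1).
Bind X1 := L; no other remaining equation mentions X1. Substituting into the earlier binding gives X := wrap(L).
Bind L := wrap(1). Substituting into the earlier bindings gives X := wrap(wrap(1)), X1 := wrap(1).
MGU = { X := wrap(wrap(1)), M := wrap(1), X1 := wrap(1), L := wrap(1) }, so X := wrap(wrap(1)).

wrap(wrap(1))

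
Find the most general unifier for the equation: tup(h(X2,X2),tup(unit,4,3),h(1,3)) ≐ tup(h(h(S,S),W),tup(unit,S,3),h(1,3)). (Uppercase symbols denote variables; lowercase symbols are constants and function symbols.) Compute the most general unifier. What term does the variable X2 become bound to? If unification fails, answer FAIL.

h(4,4)

Decompose tup/3: h(X2,X2) ≐ h(h(S,S),W),  tup(unit,4,3) ≐ tup(unit,S,3),  h(1,3) ≐ h(1,3).
Decompose h/2: X2 ≐ h(S,S),  X2 ≐ W.
Bind X2 := h(S,S); substituting into the one remaining equation that mentions X2 gives: h(S,S) ≐ W.
Bind W := h(S,S); no other remaining equation mentions W.
Decompose tup/3: unit ≐ unit,  4 ≐ S,  3 ≐ 3.
Delete trivial equation unit ≐ unit.
Bind S := 4; no other remaining equation mentions S. Substituting into the earlier bindings gives X2 := h(4,4), W := h(4,4).
Delete trivial equation 3 ≐ 3.
Delete trivial equation h(1,3) ≐ h(1,3).
MGU = { X2 -> h(4,4), W -> h(4,4), S -> 4 }, so X2 -> h(4,4).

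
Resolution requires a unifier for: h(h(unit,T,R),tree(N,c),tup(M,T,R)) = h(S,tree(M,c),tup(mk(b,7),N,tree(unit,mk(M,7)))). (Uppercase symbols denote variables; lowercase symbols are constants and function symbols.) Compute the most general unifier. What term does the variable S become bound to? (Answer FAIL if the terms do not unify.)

h(unit,mk(b,7),tree(unit,mk(mk(b,7),7)))

Decompose h/3: h(unit,T,R) = S,  tree(N,c) = tree(M,c),  tup(M,T,R) = tup(mk(b,7),N,tree(unit,mk(M,7))).
Bind S := h(unit,T,R); no other remaining equation mentions S.
Decompose tree/2: N = M,  c = c.
Bind N := M; substituting into the one remaining equation that mentions N gives: tup(M,T,R) = tup(mk(b,7),M,tree(unit,mk(M,7))).
Delete trivial equation c = c.
Decompose tup/3: M = mk(b,7),  T = M,  R = tree(unit,mk(M,7)).
Bind M := mk(b,7); substituting into the remaining equations gives: T = mk(b,7),  R = tree(unit,mk(mk(b,7),7)). Substituting into the earlier binding gives N := mk(b,7).
Bind T := mk(b,7); no other remaining equation mentions T. Substituting into the earlier binding gives S := h(unit,mk(b,7),R).
Bind R := tree(unit,mk(mk(b,7),7)). Substituting into the earlier binding gives S := h(unit,mk(b,7),tree(unit,mk(mk(b,7),7))).
MGU = { S := h(unit,mk(b,7),tree(unit,mk(mk(b,7),7))), N := mk(b,7), M := mk(b,7), T := mk(b,7), R := tree(unit,mk(mk(b,7),7)) }, so S := h(unit,mk(b,7),tree(unit,mk(mk(b,7),7))).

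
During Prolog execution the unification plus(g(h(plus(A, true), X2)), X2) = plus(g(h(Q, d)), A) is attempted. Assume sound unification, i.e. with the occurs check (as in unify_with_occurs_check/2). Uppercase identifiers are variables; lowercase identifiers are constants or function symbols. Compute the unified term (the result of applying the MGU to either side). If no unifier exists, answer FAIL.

plus(g(h(plus(d, true), d)), d)

Decompose plus/2: g(h(plus(A, true), X2)) = g(h(Q, d)),  X2 = A.
Decompose g/1: h(plus(A, true), X2) = h(Q, d).
Decompose h/2: plus(A, true) = Q,  X2 = d.
Bind Q := plus(A, true); no other remaining equation mentions Q.
Bind X2 := d; substituting into the remaining equation gives: d = A.
Bind A := d. Substituting into the earlier binding gives Q := plus(d, true).
Applying the MGU to either side gives plus(g(h(plus(d, true), d)), d).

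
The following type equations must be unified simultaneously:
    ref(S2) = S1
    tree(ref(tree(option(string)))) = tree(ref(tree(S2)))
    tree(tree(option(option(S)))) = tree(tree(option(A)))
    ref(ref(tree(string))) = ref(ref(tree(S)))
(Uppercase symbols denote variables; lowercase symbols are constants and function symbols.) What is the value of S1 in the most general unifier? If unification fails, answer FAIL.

ref(option(string))

Bind S1 := ref(S2); no other remaining equation mentions S1.
Decompose tree/1: ref(tree(option(string))) = ref(tree(S2)).
Decompose ref/1: tree(option(string)) = tree(S2).
Decompose tree/1: option(string) = S2.
Bind S2 := option(string); no other remaining equation mentions S2. Substituting into the earlier binding gives S1 := ref(option(string)).
Decompose tree/1: tree(option(option(S))) = tree(option(A)).
Decompose tree/1: option(option(S)) = option(A).
Decompose option/1: option(S) = A.
Bind A := option(S); no other remaining equation mentions A.
Decompose ref/1: ref(tree(string)) = ref(tree(S)).
Decompose ref/1: tree(string) = tree(S).
Decompose tree/1: string = S.
Bind S := string. Substituting into the earlier binding gives A := option(string).
MGU = { S1 -> ref(option(string)), S2 -> option(string), A -> option(string), S -> string }, so S1 -> ref(option(string)).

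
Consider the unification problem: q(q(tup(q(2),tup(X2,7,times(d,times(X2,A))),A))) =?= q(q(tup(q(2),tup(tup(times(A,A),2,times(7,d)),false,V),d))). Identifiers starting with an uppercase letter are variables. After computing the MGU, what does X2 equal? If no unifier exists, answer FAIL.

Decompose q/1: q(tup(q(2),tup(X2,7,times(d,times(X2,A))),A)) =?= q(tup(q(2),tup(tup(times(A,A),2,times(7,d)),false,V),d)).
Decompose q/1: tup(q(2),tup(X2,7,times(d,times(X2,A))),A) =?= tup(q(2),tup(tup(times(A,A),2,times(7,d)),false,V),d).
Decompose tup/3: q(2) =?= q(2),  tup(X2,7,times(d,times(X2,A))) =?= tup(tup(times(A,A),2,times(7,d)),false,V),  A =?= d.
Delete trivial equation q(2) =?= q(2).
Decompose tup/3: X2 =?= tup(times(A,A),2,times(7,d)),  7 =?= false,  times(d,times(X2,A)) =?= V.
Bind X2 := tup(times(A,A),2,times(7,d)); substituting into the one remaining equation that mentions X2 gives: times(d,times(tup(times(A,A),2,times(7,d)),A)) =?= V.
Clash: constants 7 and false differ; no unifier exists.

FAIL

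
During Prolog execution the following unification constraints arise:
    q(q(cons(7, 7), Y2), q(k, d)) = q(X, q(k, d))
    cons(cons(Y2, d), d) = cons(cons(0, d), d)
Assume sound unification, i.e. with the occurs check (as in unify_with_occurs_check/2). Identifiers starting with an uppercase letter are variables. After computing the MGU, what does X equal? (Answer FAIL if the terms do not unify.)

Decompose q/2: q(cons(7, 7), Y2) = X,  q(k, d) = q(k, d).
Bind X := q(cons(7, 7), Y2); no other remaining equation mentions X.
Delete trivial equation q(k, d) = q(k, d).
Decompose cons/2: cons(Y2, d) = cons(0, d),  d = d.
Decompose cons/2: Y2 = 0,  d = d.
Bind Y2 := 0; no other remaining equation mentions Y2. Substituting into the earlier binding gives X := q(cons(7, 7), 0).
Delete trivial equation d = d.
Delete trivial equation d = d.
MGU = { X = q(cons(7, 7), 0), Y2 = 0 }, so X = q(cons(7, 7), 0).

q(cons(7, 7), 0)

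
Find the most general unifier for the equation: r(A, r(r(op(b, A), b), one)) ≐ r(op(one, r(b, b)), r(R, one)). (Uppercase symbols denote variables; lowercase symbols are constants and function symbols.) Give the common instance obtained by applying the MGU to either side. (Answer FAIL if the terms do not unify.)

Decompose r/2: A ≐ op(one, r(b, b)),  r(r(op(b, A), b), one) ≐ r(R, one).
Bind A := op(one, r(b, b)); substituting into the remaining equation gives: r(r(op(b, op(one, r(b, b))), b), one) ≐ r(R, one).
Decompose r/2: r(op(b, op(one, r(b, b))), b) ≐ R,  one ≐ one.
Bind R := r(op(b, op(one, r(b, b))), b); no other remaining equation mentions R.
Delete trivial equation one ≐ one.
Applying the MGU to either side gives r(op(one, r(b, b)), r(r(op(b, op(one, r(b, b))), b), one)).

r(op(one, r(b, b)), r(r(op(b, op(one, r(b, b))), b), one))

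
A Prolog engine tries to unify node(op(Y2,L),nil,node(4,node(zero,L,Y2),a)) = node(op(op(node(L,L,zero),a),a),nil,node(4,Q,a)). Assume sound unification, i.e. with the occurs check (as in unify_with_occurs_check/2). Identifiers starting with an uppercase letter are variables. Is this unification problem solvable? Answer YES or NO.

YES

Decompose node/3: op(Y2,L) = op(op(node(L,L,zero),a),a),  nil = nil,  node(4,node(zero,L,Y2),a) = node(4,Q,a).
Decompose op/2: Y2 = op(node(L,L,zero),a),  L = a.
Bind Y2 := op(node(L,L,zero),a); substituting into the one remaining equation that mentions Y2 gives: node(4,node(zero,L,op(node(L,L,zero),a)),a) = node(4,Q,a).
Bind L := a; substituting into the one remaining equation that mentions L gives: node(4,node(zero,a,op(node(a,a,zero),a)),a) = node(4,Q,a). Substituting into the earlier binding gives Y2 := op(node(a,a,zero),a).
Delete trivial equation nil = nil.
Decompose node/3: 4 = 4,  node(zero,a,op(node(a,a,zero),a)) = Q,  a = a.
Delete trivial equation 4 = 4.
Bind Q := node(zero,a,op(node(a,a,zero),a)); no other remaining equation mentions Q.
Delete trivial equation a = a.
No equations remain and no clash or occurs-check failure arose, so a unifier exists.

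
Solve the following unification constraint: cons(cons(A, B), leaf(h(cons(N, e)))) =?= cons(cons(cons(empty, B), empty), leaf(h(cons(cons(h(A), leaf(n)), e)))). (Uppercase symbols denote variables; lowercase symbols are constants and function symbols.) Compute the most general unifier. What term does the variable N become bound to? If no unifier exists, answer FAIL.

cons(h(cons(empty, empty)), leaf(n))

Decompose cons/2: cons(A, B) =?= cons(cons(empty, B), empty),  leaf(h(cons(N, e))) =?= leaf(h(cons(cons(h(A), leaf(n)), e))).
Decompose cons/2: A =?= cons(empty, B),  B =?= empty.
Bind A := cons(empty, B); substituting into the one remaining equation that mentions A gives: leaf(h(cons(N, e))) =?= leaf(h(cons(cons(h(cons(empty, B)), leaf(n)), e))).
Bind B := empty; substituting into the remaining equation gives: leaf(h(cons(N, e))) =?= leaf(h(cons(cons(h(cons(empty, empty)), leaf(n)), e))). Substituting into the earlier binding gives A := cons(empty, empty).
Decompose leaf/1: h(cons(N, e)) =?= h(cons(cons(h(cons(empty, empty)), leaf(n)), e)).
Decompose h/1: cons(N, e) =?= cons(cons(h(cons(empty, empty)), leaf(n)), e).
Decompose cons/2: N =?= cons(h(cons(empty, empty)), leaf(n)),  e =?= e.
Bind N := cons(h(cons(empty, empty)), leaf(n)); no other remaining equation mentions N.
Delete trivial equation e =?= e.
MGU = { A ↦ cons(empty, empty), B ↦ empty, N ↦ cons(h(cons(empty, empty)), leaf(n)) }, so N ↦ cons(h(cons(empty, empty)), leaf(n)).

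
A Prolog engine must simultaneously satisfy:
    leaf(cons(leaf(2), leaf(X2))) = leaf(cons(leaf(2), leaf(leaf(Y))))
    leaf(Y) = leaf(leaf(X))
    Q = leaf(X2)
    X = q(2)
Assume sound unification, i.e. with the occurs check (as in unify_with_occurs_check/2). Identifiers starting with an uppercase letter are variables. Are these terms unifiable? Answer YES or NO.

Decompose leaf/1: cons(leaf(2), leaf(X2)) = cons(leaf(2), leaf(leaf(Y))).
Decompose cons/2: leaf(2) = leaf(2),  leaf(X2) = leaf(leaf(Y)).
Delete trivial equation leaf(2) = leaf(2).
Decompose leaf/1: X2 = leaf(Y).
Bind X2 := leaf(Y); substituting into the one remaining equation that mentions X2 gives: Q = leaf(leaf(Y)).
Decompose leaf/1: Y = leaf(X).
Bind Y := leaf(X); substituting into the one remaining equation that mentions Y gives: Q = leaf(leaf(leaf(X))). Substituting into the earlier binding gives X2 := leaf(leaf(X)).
Bind Q := leaf(leaf(leaf(X))); no other remaining equation mentions Q.
Bind X := q(2). Substituting into the earlier bindings gives X2 := leaf(leaf(q(2))), Y := leaf(q(2)), Q := leaf(leaf(leaf(q(2)))).
No equations remain and no clash or occurs-check failure arose, so a unifier exists.

YES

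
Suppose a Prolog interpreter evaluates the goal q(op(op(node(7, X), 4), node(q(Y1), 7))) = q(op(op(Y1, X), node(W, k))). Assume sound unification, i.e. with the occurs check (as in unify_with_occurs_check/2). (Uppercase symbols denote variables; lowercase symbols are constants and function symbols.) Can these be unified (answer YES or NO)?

Decompose q/1: op(op(node(7, X), 4), node(q(Y1), 7)) = op(op(Y1, X), node(W, k)).
Decompose op/2: op(node(7, X), 4) = op(Y1, X),  node(q(Y1), 7) = node(W, k).
Decompose op/2: node(7, X) = Y1,  4 = X.
Bind Y1 := node(7, X); substituting into the one remaining equation that mentions Y1 gives: node(q(node(7, X)), 7) = node(W, k).
Bind X := 4; substituting into the remaining equation gives: node(q(node(7, 4)), 7) = node(W, k). Substituting into the earlier binding gives Y1 := node(7, 4).
Decompose node/2: q(node(7, 4)) = W,  7 = k.
Bind W := q(node(7, 4)); no other remaining equation mentions W.
Clash: constants 7 and k differ; no unifier exists.

NO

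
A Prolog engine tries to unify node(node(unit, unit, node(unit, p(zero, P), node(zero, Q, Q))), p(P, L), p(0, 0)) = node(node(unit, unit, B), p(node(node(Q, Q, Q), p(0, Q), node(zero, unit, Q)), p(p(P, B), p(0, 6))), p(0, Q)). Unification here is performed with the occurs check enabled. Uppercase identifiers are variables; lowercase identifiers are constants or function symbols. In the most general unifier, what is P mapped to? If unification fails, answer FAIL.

node(node(0, 0, 0), p(0, 0), node(zero, unit, 0))

Decompose node/3: node(unit, unit, node(unit, p(zero, P), node(zero, Q, Q))) = node(unit, unit, B),  p(P, L) = p(node(node(Q, Q, Q), p(0, Q), node(zero, unit, Q)), p(p(P, B), p(0, 6))),  p(0, 0) = p(0, Q).
Decompose node/3: unit = unit,  unit = unit,  node(unit, p(zero, P), node(zero, Q, Q)) = B.
Delete trivial equation unit = unit.
Delete trivial equation unit = unit.
Bind B := node(unit, p(zero, P), node(zero, Q, Q)); substituting into the one remaining equation that mentions B gives: p(P, L) = p(node(node(Q, Q, Q), p(0, Q), node(zero, unit, Q)), p(p(P, node(unit, p(zero, P), node(zero, Q, Q))), p(0, 6))).
Decompose p/2: P = node(node(Q, Q, Q), p(0, Q), node(zero, unit, Q)),  L = p(p(P, node(unit, p(zero, P), node(zero, Q, Q))), p(0, 6)).
Bind P := node(node(Q, Q, Q), p(0, Q), node(zero, unit, Q)); substituting into the one remaining equation that mentions P gives: L = p(p(node(node(Q, Q, Q), p(0, Q), node(zero, unit, Q)), node(unit, p(zero, node(node(Q, Q, Q), p(0, Q), node(zero, unit, Q))), node(zero, Q, Q))), p(0, 6)). Substituting into the earlier binding gives B := node(unit, p(zero, node(node(Q, Q, Q), p(0, Q), node(zero, unit, Q))), node(zero, Q, Q)).
Bind L := p(p(node(node(Q, Q, Q), p(0, Q), node(zero, unit, Q)), node(unit, p(zero, node(node(Q, Q, Q), p(0, Q), node(zero, unit, Q))), node(zero, Q, Q))), p(0, 6)); no other remaining equation mentions L.
Decompose p/2: 0 = 0,  0 = Q.
Delete trivial equation 0 = 0.
Bind Q := 0. Substituting into the earlier bindings gives B := node(unit, p(zero, node(node(0, 0, 0), p(0, 0), node(zero, unit, 0))), node(zero, 0, 0)), P := node(node(0, 0, 0), p(0, 0), node(zero, unit, 0)), L := p(p(node(node(0, 0, 0), p(0, 0), node(zero, unit, 0)), node(unit, p(zero, node(node(0, 0, 0), p(0, 0), node(zero, unit, 0))), node(zero, 0, 0))), p(0, 6)).
MGU = { B -> node(unit, p(zero, node(node(0, 0, 0), p(0, 0), node(zero, unit, 0))), node(zero, 0, 0)), P -> node(node(0, 0, 0), p(0, 0), node(zero, unit, 0)), L -> p(p(node(node(0, 0, 0), p(0, 0), node(zero, unit, 0)), node(unit, p(zero, node(node(0, 0, 0), p(0, 0), node(zero, unit, 0))), node(zero, 0, 0))), p(0, 6)), Q -> 0 }, so P -> node(node(0, 0, 0), p(0, 0), node(zero, unit, 0)).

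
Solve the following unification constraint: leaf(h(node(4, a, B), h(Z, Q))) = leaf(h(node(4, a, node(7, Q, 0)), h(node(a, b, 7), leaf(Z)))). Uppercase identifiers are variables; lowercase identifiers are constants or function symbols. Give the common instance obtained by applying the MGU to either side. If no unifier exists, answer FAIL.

Decompose leaf/1: h(node(4, a, B), h(Z, Q)) = h(node(4, a, node(7, Q, 0)), h(node(a, b, 7), leaf(Z))).
Decompose h/2: node(4, a, B) = node(4, a, node(7, Q, 0)),  h(Z, Q) = h(node(a, b, 7), leaf(Z)).
Decompose node/3: 4 = 4,  a = a,  B = node(7, Q, 0).
Delete trivial equation 4 = 4.
Delete trivial equation a = a.
Bind B := node(7, Q, 0); no other remaining equation mentions B.
Decompose h/2: Z = node(a, b, 7),  Q = leaf(Z).
Bind Z := node(a, b, 7); substituting into the remaining equation gives: Q = leaf(node(a, b, 7)).
Bind Q := leaf(node(a, b, 7)). Substituting into the earlier binding gives B := node(7, leaf(node(a, b, 7)), 0).
Applying the MGU to either side gives leaf(h(node(4, a, node(7, leaf(node(a, b, 7)), 0)), h(node(a, b, 7), leaf(node(a, b, 7))))).

leaf(h(node(4, a, node(7, leaf(node(a, b, 7)), 0)), h(node(a, b, 7), leaf(node(a, b, 7)))))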